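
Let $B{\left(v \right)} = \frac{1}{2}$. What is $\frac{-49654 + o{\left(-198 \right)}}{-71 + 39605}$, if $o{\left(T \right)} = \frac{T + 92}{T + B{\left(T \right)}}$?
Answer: $- \frac{3268853}{2602655} \approx -1.256$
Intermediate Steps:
$B{\left(v \right)} = \frac{1}{2}$
$o{\left(T \right)} = \frac{92 + T}{\frac{1}{2} + T}$ ($o{\left(T \right)} = \frac{T + 92}{T + \frac{1}{2}} = \frac{92 + T}{\frac{1}{2} + T}$)
$\frac{-49654 + o{\left(-198 \right)}}{-71 + 39605} = \frac{-49654 + \frac{2 \left(92 - 198\right)}{1 + 2 \left(-198\right)}}{-71 + 39605} = \frac{-49654 + 2 \frac{1}{1 - 396} \left(-106\right)}{39534} = \left(-49654 + 2 \frac{1}{-395} \left(-106\right)\right) \frac{1}{39534} = \left(-49654 + 2 \left(- \frac{1}{395}\right) \left(-106\right)\right) \frac{1}{39534} = \left(-49654 + \frac{212}{395}\right) \frac{1}{39534} = \left(- \frac{19613118}{395}\right) \frac{1}{39534} = - \frac{3268853}{2602655}$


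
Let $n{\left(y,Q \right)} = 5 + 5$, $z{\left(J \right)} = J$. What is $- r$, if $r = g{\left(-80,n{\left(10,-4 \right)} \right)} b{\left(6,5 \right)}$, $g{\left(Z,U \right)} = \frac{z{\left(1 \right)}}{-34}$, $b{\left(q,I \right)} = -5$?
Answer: $- \frac{5}{34} \approx -0.14706$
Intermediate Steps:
$n{\left(y,Q \right)} = 10$
$g{\left(Z,U \right)} = - \frac{1}{34}$ ($g{\left(Z,U \right)} = 1 \frac{1}{-34} = 1 \left(- \frac{1}{34}\right) = - \frac{1}{34}$)
$r = \frac{5}{34}$ ($r = \left(- \frac{1}{34}\right) \left(-5\right) = \frac{5}{34} \approx 0.14706$)
$- r = \left(-1\right) \frac{5}{34} = - \frac{5}{34}$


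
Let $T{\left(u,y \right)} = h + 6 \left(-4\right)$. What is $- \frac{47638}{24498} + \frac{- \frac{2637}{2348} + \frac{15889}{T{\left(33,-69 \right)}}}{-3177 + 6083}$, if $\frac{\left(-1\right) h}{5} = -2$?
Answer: $- \frac{1366382382209}{585049182984} \approx -2.3355$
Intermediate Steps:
$h = 10$ ($h = \left(-5\right) \left(-2\right) = 10$)
$T{\left(u,y \right)} = -14$ ($T{\left(u,y \right)} = 10 + 6 \left(-4\right) = 10 - 24 = -14$)
$- \frac{47638}{24498} + \frac{- \frac{2637}{2348} + \frac{15889}{T{\left(33,-69 \right)}}}{-3177 + 6083} = - \frac{47638}{24498} + \frac{- \frac{2637}{2348} + \frac{15889}{-14}}{-3177 + 6083} = \left(-47638\right) \frac{1}{24498} + \frac{\left(-2637\right) \frac{1}{2348} + 15889 \left(- \frac{1}{14}\right)}{2906} = - \frac{23819}{12249} + \left(- \frac{2637}{2348} - \frac{15889}{14}\right) \frac{1}{2906} = - \frac{23819}{12249} - \frac{18672145}{47763016} = - \frac{1366382382209}{585049182984}$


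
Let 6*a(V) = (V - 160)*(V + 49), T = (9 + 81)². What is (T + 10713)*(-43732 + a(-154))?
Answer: -719352681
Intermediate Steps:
T = 8100 (T = 90² = 8100)
a(V) = (-160 + V)*(49 + V)/6 (a(V) = ((V - 160)*(V + 49))/6 = ((-160 + V)*(49 + V))/6 = (-160 + V)*(49 + V)/6)
(T + 10713)*(-43732 + a(-154)) = (8100 + 10713)*(-43732 + (-3920/3 - 37/2*(-154) + (⅙)*(-154)²)) = 18813*(-43732 + (-3920/3 + 2849 + (⅙)*23716)) = 18813*(-43732 + (-3920/3 + 2849 + 11858/3)) = 18813*(-43732 + 5495) = 18813*(-38237) = -719352681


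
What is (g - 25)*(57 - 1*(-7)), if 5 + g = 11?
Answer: -1216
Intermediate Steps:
g = 6 (g = -5 + 11 = 6)
(g - 25)*(57 - 1*(-7)) = (6 - 25)*(57 - 1*(-7)) = -19*(57 + 7) = -19*64 = -1216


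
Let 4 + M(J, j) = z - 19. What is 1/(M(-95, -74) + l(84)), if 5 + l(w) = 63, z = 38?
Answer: 1/73 ≈ 0.013699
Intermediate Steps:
l(w) = 58 (l(w) = -5 + 63 = 58)
M(J, j) = 15 (M(J, j) = -4 + (38 - 19) = -4 + 19 = 15)
1/(M(-95, -74) + l(84)) = 1/(15 + 58) = 1/73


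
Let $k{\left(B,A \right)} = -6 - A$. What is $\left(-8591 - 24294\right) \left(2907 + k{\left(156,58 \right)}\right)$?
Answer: $-93492055$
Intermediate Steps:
$\left(-8591 - 24294\right) \left(2907 + k{\left(156,58 \right)}\right) = \left(-8591 - 24294\right) \left(2907 - 64\right) = - 32885 \left(2907 - 64\right) = \left(-32885\right) 2843 = -93492055$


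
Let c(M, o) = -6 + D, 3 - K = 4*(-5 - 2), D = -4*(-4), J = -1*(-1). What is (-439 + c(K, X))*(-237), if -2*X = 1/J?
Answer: 101673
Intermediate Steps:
J = 1
D = 16
X = -1/2 (X = -1/(2*1) = -1/2 ≈ -0.50000)
K = 31 (K = 3 - 4*(-5 - 2) = 3 - 4*(-7) = 3 - 1*(-28) = 3 + 28 = 31)
c(M, o) = 10 (c(M, o) = -6 + 16 = 10)
(-439 + c(K, X))*(-237) = (-439 + 10)*(-237) = -429*(-237) = 101673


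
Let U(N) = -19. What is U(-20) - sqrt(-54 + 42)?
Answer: -19 - 2*I*sqrt(3) ≈ -19.0 - 3.4641*I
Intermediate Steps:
U(-20) - sqrt(-54 + 42) = -19 - sqrt(-54 + 42) = -19 - sqrt(-12) = -19 - 2*I*sqrt(3)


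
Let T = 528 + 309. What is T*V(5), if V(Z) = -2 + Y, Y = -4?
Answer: -5022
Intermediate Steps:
T = 837
V(Z) = -6 (V(Z) = -2 - 4 = -6)
T*V(5) = 837*(-6) = -5022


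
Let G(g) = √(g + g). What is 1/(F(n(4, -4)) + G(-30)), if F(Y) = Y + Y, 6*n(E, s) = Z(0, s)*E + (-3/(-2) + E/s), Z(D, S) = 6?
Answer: 294/4561 - 72*I*√15/4561 ≈ 0.06446 - 0.061139*I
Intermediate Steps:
n(E, s) = ¼ + E + E/(6*s) (n(E, s) = (6*E + (-3/(-2) + E/s))/6 = (6*E + (-3*(-½) + E/s))/6 = (6*E + (3/2 + E/s))/6 = (3/2 + 6*E + E/s)/6 = ¼ + E + E/(6*s))
G(g) = √2*√g (G(g) = √(2*g) = √2*√g)
F(Y) = 2*Y
1/(F(n(4, -4)) + G(-30)) = 1/(2*(¼ + 4 + (⅙)*4/(-4)) + √2*√(-30)) = 1/(2*(¼ + 4 + (⅙)*4*(-¼)) + √2*(I*√30)) = 1/(2*(¼ + 4 - ⅙) + 2*I*√15) = 1/(2*(49/12) + 2*I*√15) = 1/(49/6 + 2*I*√15)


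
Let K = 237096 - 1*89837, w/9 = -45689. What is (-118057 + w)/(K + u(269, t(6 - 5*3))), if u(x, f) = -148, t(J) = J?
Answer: -529258/147111 ≈ -3.5977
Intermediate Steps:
w = -411201 (w = 9*(-45689) = -411201)
K = 147259 (K = 237096 - 89837 = 147259)
(-118057 + w)/(K + u(269, t(6 - 5*3))) = (-118057 - 411201)/(147259 - 148) = -529258/147111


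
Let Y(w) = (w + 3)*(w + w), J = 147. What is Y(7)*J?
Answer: 20580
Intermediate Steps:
Y(w) = 2*w*(3 + w) (Y(w) = (3 + w)*(2*w) = 2*w*(3 + w))
Y(7)*J = (2*7*(3 + 7))*147 = (2*7*10)*147 = 140*147 = 20580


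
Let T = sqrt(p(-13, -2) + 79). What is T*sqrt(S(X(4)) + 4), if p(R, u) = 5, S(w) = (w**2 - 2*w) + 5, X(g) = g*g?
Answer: 2*sqrt(4893) ≈ 139.90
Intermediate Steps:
X(g) = g**2
S(w) = 5 + w**2 - 2*w
T = 2*sqrt(21) (T = sqrt(5 + 79) = sqrt(84) = 2*sqrt(21) ≈ 9.1651)
T*sqrt(S(X(4)) + 4) = (2*sqrt(21))*sqrt((5 + (4**2)**2 - 2*4**2) + 4) = (2*sqrt(21))*sqrt((5 + 16**2 - 2*16) + 4) = (2*sqrt(21))*sqrt((5 + 256 - 32) + 4) = (2*sqrt(21))*sqrt(229 + 4) = (2*sqrt(21))*sqrt(233) = 2*sqrt(4893)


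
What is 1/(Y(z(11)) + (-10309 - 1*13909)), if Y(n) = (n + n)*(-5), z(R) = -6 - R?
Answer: -1/24048 ≈ -4.1583e-5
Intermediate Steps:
Y(n) = -10*n (Y(n) = (2*n)*(-5) = -10*n)
1/(Y(z(11)) + (-10309 - 1*13909)) = 1/(-10*(-6 - 1*11) + (-10309 - 1*13909)) = 1/(-10*(-6 - 11) + (-10309 - 13909)) = 1/(-10*(-17) - 24218) = 1/(170 - 24218) = 1/(-24048) = -1/24048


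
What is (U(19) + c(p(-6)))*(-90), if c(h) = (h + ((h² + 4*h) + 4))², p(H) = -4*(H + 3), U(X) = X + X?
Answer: -3897180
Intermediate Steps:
U(X) = 2*X
p(H) = -12 - 4*H (p(H) = -4*(3 + H) = -12 - 4*H)
c(h) = (4 + h² + 5*h)² (c(h) = (h + (4 + h² + 4*h))² = (4 + h² + 5*h)²)
(U(19) + c(p(-6)))*(-90) = (2*19 + (4 + (-12 - 4*(-6))² + 5*(-12 - 4*(-6)))²)*(-90) = (38 + (4 + (-12 + 24)² + 5*(-12 + 24))²)*(-90) = (38 + (4 + 12² + 5*12)²)*(-90) = (38 + (4 + 144 + 60)²)*(-90) = (38 + 208²)*(-90) = (38 + 43264)*(-90) = 43302*(-90) = -3897180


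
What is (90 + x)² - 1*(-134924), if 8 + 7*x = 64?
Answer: 144528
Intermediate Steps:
x = 8 (x = -8/7 + (⅐)*64 = -8/7 + 64/7 = 8)
(90 + x)² - 1*(-134924) = (90 + 8)² - 1*(-134924) = 98² + 134924 = 9604 + 134924 = 144528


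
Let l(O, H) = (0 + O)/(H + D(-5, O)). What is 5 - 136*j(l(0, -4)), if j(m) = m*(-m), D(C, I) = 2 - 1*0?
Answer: 5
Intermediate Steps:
D(C, I) = 2 (D(C, I) = 2 + 0 = 2)
l(O, H) = O/(2 + H) (l(O, H) = (0 + O)/(H + 2) = O/(2 + H))
j(m) = -m²
5 - 136*j(l(0, -4)) = 5 - (-136)*(0/(2 - 4))² = 5 - (-136)*(0/(-2))² = 5 - (-136)*(0*(-½))² = 5 - (-136)*0² = 5 - (-136)*0 = 5 - 136*0 = 5 + 0 = 5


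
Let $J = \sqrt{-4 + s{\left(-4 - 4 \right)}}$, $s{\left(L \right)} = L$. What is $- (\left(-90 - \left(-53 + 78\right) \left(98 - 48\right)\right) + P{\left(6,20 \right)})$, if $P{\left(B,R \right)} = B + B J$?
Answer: $1334 - 12 i \sqrt{3} \approx 1334.0 - 20.785 i$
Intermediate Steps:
$J = 2 i \sqrt{3}$ ($J = \sqrt{-4 - 8} = \sqrt{-12} = 2 i \sqrt{3} \approx 3.4641 i$)
$P{\left(B,R \right)} = B + 2 i B \sqrt{3}$ ($P{\left(B,R \right)} = B + B 2 i \sqrt{3} = B + 2 i B \sqrt{3}$)
$- (\left(-90 - \left(-53 + 78\right) \left(98 - 48\right)\right) + P{\left(6,20 \right)}) = - (\left(-90 - \left(-53 + 78\right) \left(98 - 48\right)\right) + 6 \left(1 + 2 i \sqrt{3}\right)) = - (\left(-90 - 25 \cdot 50\right) + \left(6 + 12 i \sqrt{3}\right)) = - (\left(-90 - 1250\right) + \left(6 + 12 i \sqrt{3}\right)) = - (-1340 + \left(6 + 12 i \sqrt{3}\right)) = - (-1334 + 12 i \sqrt{3}) = 1334 - 12 i \sqrt{3}$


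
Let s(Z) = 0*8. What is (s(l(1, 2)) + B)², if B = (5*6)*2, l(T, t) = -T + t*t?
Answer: 3600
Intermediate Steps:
l(T, t) = t² - T (l(T, t) = -T + t² = t² - T)
B = 60 (B = 30*2 = 60)
s(Z) = 0
(s(l(1, 2)) + B)² = (0 + 60)² = 60² = 3600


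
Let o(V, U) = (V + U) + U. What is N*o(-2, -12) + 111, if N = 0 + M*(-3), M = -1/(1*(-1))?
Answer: 189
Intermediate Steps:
o(V, U) = V + 2*U (o(V, U) = (U + V) + U = V + 2*U)
M = 1 (M = -1/(-1) = -1*(-1) = 1)
N = -3 (N = 0 + 1*(-3) = 0 - 3 = -3)
N*o(-2, -12) + 111 = -3*(-2 + 2*(-12)) + 111 = -3*(-2 - 24) + 111 = -3*(-26) + 111 = 78 + 111 = 189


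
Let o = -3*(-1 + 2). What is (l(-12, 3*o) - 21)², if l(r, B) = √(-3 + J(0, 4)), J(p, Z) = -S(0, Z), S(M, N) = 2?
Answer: (21 - I*√5)² ≈ 436.0 - 93.915*I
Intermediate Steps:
o = -3 (o = -3*1 = -3)
J(p, Z) = -2 (J(p, Z) = -1*2 = -2)
l(r, B) = I*√5 (l(r, B) = √(-3 - 2) = √(-5) = I*√5)
(l(-12, 3*o) - 21)² = (I*√5 - 21)² = (-21 + I*√5)²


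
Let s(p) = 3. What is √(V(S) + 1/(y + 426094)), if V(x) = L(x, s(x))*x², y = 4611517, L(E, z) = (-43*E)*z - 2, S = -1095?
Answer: 2*√1074521685361476082188734/5037611 ≈ 4.1154e+5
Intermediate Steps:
L(E, z) = -2 - 43*E*z (L(E, z) = -43*E*z - 2 = -2 - 43*E*z)
V(x) = x²*(-2 - 129*x) (V(x) = (-2 - 43*x*3)*x² = (-2 - 129*x)*x² = x²*(-2 - 129*x))
√(V(S) + 1/(y + 426094)) = √((-1095)²*(-2 - 129*(-1095)) + 1/(4611517 + 426094)) = √(1199025*(-2 + 141255) + 1/5037611) = √(1199025*141253 + 1/5037611) = √(169365878325 + 1/5037611) = √(853199411674681576/5037611) = 2*√1074521685361476082188734/5037611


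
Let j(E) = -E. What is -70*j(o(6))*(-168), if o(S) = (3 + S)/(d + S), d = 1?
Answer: -15120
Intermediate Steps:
o(S) = (3 + S)/(1 + S)
-70*j(o(6))*(-168) = -(-70)*(3 + 6)/(1 + 6)*(-168) = -(-70)*9/7*(-168) = -70*(-9/7)*(-168) = 90*(-168) = -15120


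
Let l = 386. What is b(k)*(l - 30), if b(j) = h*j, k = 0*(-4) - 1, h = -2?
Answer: 712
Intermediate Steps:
k = -1 (k = 0 - 1 = -1)
b(j) = -2*j
b(k)*(l - 30) = (-2*(-1))*(386 - 30) = 2*356 = 712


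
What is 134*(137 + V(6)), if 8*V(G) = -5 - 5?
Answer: 36381/2 ≈ 18191.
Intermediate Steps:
V(G) = -5/4 (V(G) = (-5 - 5)/8 = (1/8)*(-10) = -5/4)
134*(137 + V(6)) = 134*(137 - 5/4) = 134*(543/4) = 36381/2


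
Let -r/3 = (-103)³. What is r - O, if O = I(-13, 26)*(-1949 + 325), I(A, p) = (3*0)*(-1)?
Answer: 3278181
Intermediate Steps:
I(A, p) = 0 (I(A, p) = 0*(-1) = 0)
O = 0 (O = 0*(-1949 + 325) = 0*(-1624) = 0)
r = 3278181 (r = -3*(-103)³ = -3*(-1092727) = 3278181)
r - O = 3278181 - 1*0 = 3278181 + 0 = 3278181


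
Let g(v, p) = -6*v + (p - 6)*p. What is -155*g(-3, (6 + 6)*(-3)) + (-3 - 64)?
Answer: -237217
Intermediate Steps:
g(v, p) = -6*v + p*(-6 + p) (g(v, p) = -6*v + (-6 + p)*p = -6*v + p*(-6 + p))
-155*g(-3, (6 + 6)*(-3)) + (-3 - 64) = -155*(((6 + 6)*(-3))² - 6*(6 + 6)*(-3) - 6*(-3)) + (-3 - 64) = -155*((12*(-3))² - 72*(-3) + 18) - 67 = -155*((-36)² - 6*(-36) + 18) - 67 = -155*(1296 + 216 + 18) - 67 = -155*1530 - 67 = -237150 - 67 = -237217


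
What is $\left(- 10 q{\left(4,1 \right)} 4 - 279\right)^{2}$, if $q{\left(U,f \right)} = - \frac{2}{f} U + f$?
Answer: $1$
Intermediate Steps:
$q{\left(U,f \right)} = f - \frac{2 U}{f}$ ($q{\left(U,f \right)} = - \frac{2 U}{f} + f = f - \frac{2 U}{f}$)
$\left(- 10 q{\left(4,1 \right)} 4 - 279\right)^{2} = \left(- 10 \left(1 - \frac{8}{1}\right) 4 - 279\right)^{2} = \left(- 10 \left(1 - 8 \cdot 1\right) 4 - 279\right)^{2} = \left(- 10 \left(1 - 8\right) 4 - 279\right)^{2} = \left(- 10 \left(\left(-7\right) 4\right) - 279\right)^{2} = \left(\left(-10\right) \left(-28\right) - 279\right)^{2} = \left(280 - 279\right)^{2} = 1^{2} = 1$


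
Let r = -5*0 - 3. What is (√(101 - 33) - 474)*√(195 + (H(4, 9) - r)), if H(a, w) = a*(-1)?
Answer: 2*√194*(-237 + √17) ≈ -6487.2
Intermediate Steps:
H(a, w) = -a
r = -3 (r = 0 - 3 = -3)
(√(101 - 33) - 474)*√(195 + (H(4, 9) - r)) = (√(101 - 33) - 474)*√(195 + (-1*4 - 1*(-3))) = (√68 - 474)*√(195 + (-4 + 3)) = (2*√17 - 474)*√(195 - 1) = (-474 + 2*√17)*√194 = √194*(-474 + 2*√17)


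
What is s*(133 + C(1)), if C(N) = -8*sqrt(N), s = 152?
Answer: 19000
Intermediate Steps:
s*(133 + C(1)) = 152*(133 - 8*sqrt(1)) = 152*(133 - 8*1) = 152*(133 - 8) = 152*125 = 19000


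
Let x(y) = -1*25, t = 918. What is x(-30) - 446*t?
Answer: -409453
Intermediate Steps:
x(y) = -25
x(-30) - 446*t = -25 - 446*918 = -25 - 409428 = -409453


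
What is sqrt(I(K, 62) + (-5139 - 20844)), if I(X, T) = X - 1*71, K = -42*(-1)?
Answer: 2*I*sqrt(6503) ≈ 161.28*I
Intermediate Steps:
K = 42
I(X, T) = -71 + X (I(X, T) = X - 71 = -71 + X)
sqrt(I(K, 62) + (-5139 - 20844)) = sqrt((-71 + 42) + (-5139 - 20844)) = sqrt(-29 - 25983) = sqrt(-26012) = 2*I*sqrt(6503)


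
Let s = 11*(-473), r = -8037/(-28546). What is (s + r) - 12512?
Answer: -505684353/28546 ≈ -17715.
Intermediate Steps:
r = 8037/28546 (r = -8037*(-1/28546) = 8037/28546 ≈ 0.28155)
s = -5203
(s + r) - 12512 = (-5203 + 8037/28546) - 12512 = -148516801/28546 - 12512 = -505684353/28546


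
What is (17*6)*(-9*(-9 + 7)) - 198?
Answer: 1638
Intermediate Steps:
(17*6)*(-9*(-9 + 7)) - 198 = 102*(-9*(-2)) - 198 = 102*18 - 198 = 1836 - 198 = 1638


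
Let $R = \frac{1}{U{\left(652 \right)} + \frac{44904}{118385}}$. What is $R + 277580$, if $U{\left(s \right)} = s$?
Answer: $\frac{21438037582305}{77231924} \approx 2.7758 \cdot 10^{5}$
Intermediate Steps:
$R = \frac{118385}{77231924}$ ($R = \frac{1}{652 + \frac{44904}{118385}} = \frac{1}{\frac{77231924}{118385}} = \frac{118385}{77231924} \approx 0.0015329$)
$R + 277580 = \frac{118385}{77231924} + 277580 = \frac{21438037582305}{77231924}$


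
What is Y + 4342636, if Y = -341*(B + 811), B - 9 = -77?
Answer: 4089273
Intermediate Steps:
B = -68 (B = 9 - 77 = -68)
Y = -253363 (Y = -341*(-68 + 811) = -341*743 = -253363)
Y + 4342636 = -253363 + 4342636 = 4089273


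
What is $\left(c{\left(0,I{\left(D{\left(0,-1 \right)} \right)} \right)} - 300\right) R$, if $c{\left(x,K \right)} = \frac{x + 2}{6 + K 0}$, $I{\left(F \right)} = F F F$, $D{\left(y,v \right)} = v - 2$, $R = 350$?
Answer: $- \frac{314650}{3} \approx -1.0488 \cdot 10^{5}$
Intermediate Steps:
$D{\left(y,v \right)} = -2 + v$ ($D{\left(y,v \right)} = v - 2 = -2 + v$)
$I{\left(F \right)} = F^{3}$ ($I{\left(F \right)} = F^{2} F = F^{3}$)
$c{\left(x,K \right)} = \frac{1}{3} + \frac{x}{6}$ ($c{\left(x,K \right)} = \frac{2 + x}{6 + 0} = \frac{2 + x}{6} = \left(2 + x\right) \frac{1}{6} = \frac{1}{3} + \frac{x}{6}$)
$\left(c{\left(0,I{\left(D{\left(0,-1 \right)} \right)} \right)} - 300\right) R = \left(\left(\frac{1}{3} + \frac{1}{6} \cdot 0\right) - 300\right) 350 = \left(\left(\frac{1}{3} + 0\right) - 300\right) 350 = \left(\frac{1}{3} - 300\right) 350 = \left(- \frac{899}{3}\right) 350 = - \frac{314650}{3}$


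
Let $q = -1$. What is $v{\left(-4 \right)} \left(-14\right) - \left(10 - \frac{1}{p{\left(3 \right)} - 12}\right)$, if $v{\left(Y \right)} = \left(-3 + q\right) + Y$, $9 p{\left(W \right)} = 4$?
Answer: $\frac{10599}{104} \approx 101.91$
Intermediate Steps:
$p{\left(W \right)} = \frac{4}{9}$ ($p{\left(W \right)} = \frac{1}{9} \cdot 4 = \frac{4}{9}$)
$v{\left(Y \right)} = -4 + Y$ ($v{\left(Y \right)} = \left(-3 - 1\right) + Y = -4 + Y$)
$v{\left(-4 \right)} \left(-14\right) - \left(10 - \frac{1}{p{\left(3 \right)} - 12}\right) = \left(-4 - 4\right) \left(-14\right) - \left(10 - \frac{1}{\frac{4}{9} - 12}\right) = \left(-8\right) \left(-14\right) - \left(10 - \frac{1}{- \frac{104}{9}}\right) = 112 - \frac{1049}{104} = \frac{10599}{104}$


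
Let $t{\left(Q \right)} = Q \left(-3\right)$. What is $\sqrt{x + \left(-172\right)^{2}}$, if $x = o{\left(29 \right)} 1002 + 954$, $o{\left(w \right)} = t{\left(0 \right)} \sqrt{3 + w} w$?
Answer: $\sqrt{30538} \approx 174.75$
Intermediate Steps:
$t{\left(Q \right)} = - 3 Q$
$o{\left(w \right)} = 0$ ($o{\left(w \right)} = \left(-3\right) 0 \sqrt{3 + w} w = 0 \sqrt{3 + w} w = 0 w = 0$)
$x = 954$ ($x = 0 \cdot 1002 + 954 = 0 + 954 = 954$)
$\sqrt{x + \left(-172\right)^{2}} = \sqrt{954 + \left(-172\right)^{2}} = \sqrt{954 + 29584} = \sqrt{30538}$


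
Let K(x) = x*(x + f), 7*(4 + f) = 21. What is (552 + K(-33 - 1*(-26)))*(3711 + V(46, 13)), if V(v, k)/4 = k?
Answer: 2287904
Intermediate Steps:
f = -1 (f = -4 + (⅐)*21 = -4 + 3 = -1)
K(x) = x*(-1 + x) (K(x) = x*(x - 1) = x*(-1 + x))
V(v, k) = 4*k
(552 + K(-33 - 1*(-26)))*(3711 + V(46, 13)) = (552 + (-33 - 1*(-26))*(-1 + (-33 - 1*(-26))))*(3711 + 4*13) = (552 + (-33 + 26)*(-1 + (-33 + 26)))*(3711 + 52) = (552 - 7*(-1 - 7))*3763 = (552 - 7*(-8))*3763 = (552 + 56)*3763 = 608*3763 = 2287904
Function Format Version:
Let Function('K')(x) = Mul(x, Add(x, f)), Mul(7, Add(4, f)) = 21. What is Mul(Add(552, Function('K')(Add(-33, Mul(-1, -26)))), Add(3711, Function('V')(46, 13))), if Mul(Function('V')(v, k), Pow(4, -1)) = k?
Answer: 2287904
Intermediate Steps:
f = -1 (f = Add(-4, Mul(Rational(1, 7), 21)) = Add(-4, 3) = -1)
Function('K')(x) = Mul(x, Add(-1, x)) (Function('K')(x) = Mul(x, Add(x, -1)) = Mul(x, Add(-1, x)))
Function('V')(v, k) = Mul(4, k)
Mul(Add(552, Function('K')(Add(-33, Mul(-1, -26)))), Add(3711, Function('V')(46, 13))) = Mul(Add(552, Mul(Add(-33, Mul(-1, -26)), Add(-1, Add(-33, Mul(-1, -26))))), Add(3711, Mul(4, 13))) = Mul(Add(552, Mul(Add(-33, 26), Add(-1, Add(-33, 26)))), Add(3711, 52)) = Mul(Add(552, Mul(-7, Add(-1, -7))), 3763) = Mul(Add(552, Mul(-7, -8)), 3763) = Mul(Add(552, 56), 3763) = Mul(608, 3763) = 2287904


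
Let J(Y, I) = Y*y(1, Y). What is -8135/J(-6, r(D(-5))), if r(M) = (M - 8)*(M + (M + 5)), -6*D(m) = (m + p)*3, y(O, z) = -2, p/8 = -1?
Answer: -8135/12 ≈ -677.92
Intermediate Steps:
p = -8 (p = 8*(-1) = -8)
D(m) = 4 - m/2 (D(m) = -(m - 8)*3/6 = -(-8 + m)*3/6 = -(-24 + 3*m)/6 = 4 - m/2)
r(M) = (-8 + M)*(5 + 2*M) (r(M) = (-8 + M)*(M + (5 + M)) = (-8 + M)*(5 + 2*M))
J(Y, I) = -2*Y (J(Y, I) = Y*(-2) = -2*Y)
-8135/J(-6, r(D(-5))) = -8135/((-2*(-6))) = -8135/12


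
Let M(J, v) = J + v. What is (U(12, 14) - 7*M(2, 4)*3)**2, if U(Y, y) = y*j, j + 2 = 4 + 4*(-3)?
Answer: 70756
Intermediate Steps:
j = -10 (j = -2 + (4 + 4*(-3)) = -2 + (4 - 12) = -2 - 8 = -10)
U(Y, y) = -10*y (U(Y, y) = y*(-10) = -10*y)
(U(12, 14) - 7*M(2, 4)*3)**2 = (-10*14 - 7*(2 + 4)*3)**2 = (-140 - 7*6*3)**2 = (-140 - 42*3)**2 = (-140 - 126)**2 = (-266)**2 = 70756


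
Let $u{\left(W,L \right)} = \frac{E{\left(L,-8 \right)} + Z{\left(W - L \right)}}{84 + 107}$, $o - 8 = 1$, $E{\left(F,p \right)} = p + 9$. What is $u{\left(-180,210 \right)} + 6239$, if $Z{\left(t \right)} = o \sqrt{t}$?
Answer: $\frac{1191650}{191} + \frac{9 i \sqrt{390}}{191} \approx 6239.0 + 0.93055 i$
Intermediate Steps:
$E{\left(F,p \right)} = 9 + p$
$o = 9$ ($o = 8 + 1 = 9$)
$Z{\left(t \right)} = 9 \sqrt{t}$
$u{\left(W,L \right)} = \frac{1}{191} + \frac{9 \sqrt{W - L}}{191}$ ($u{\left(W,L \right)} = \frac{\left(9 - 8\right) + 9 \sqrt{W - L}}{84 + 107} = \frac{1 + 9 \sqrt{W - L}}{191} = \left(1 + 9 \sqrt{W - L}\right) \frac{1}{191} = \frac{1}{191} + \frac{9 \sqrt{W - L}}{191}$)
$u{\left(-180,210 \right)} + 6239 = \left(\frac{1}{191} + \frac{9 \sqrt{-180 - 210}}{191}\right) + 6239 = \left(\frac{1}{191} + \frac{9 \sqrt{-390}}{191}\right) + 6239 = \left(\frac{1}{191} + \frac{9 i \sqrt{390}}{191}\right) + 6239 = \frac{1191650}{191} + \frac{9 i \sqrt{390}}{191}$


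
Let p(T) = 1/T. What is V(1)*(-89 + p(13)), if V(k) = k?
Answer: -1156/13 ≈ -88.923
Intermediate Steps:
V(1)*(-89 + p(13)) = 1*(-89 + 1/13) = 1*(-1156/13) = -1156/13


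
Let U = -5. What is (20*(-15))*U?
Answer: 1500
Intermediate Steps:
(20*(-15))*U = (20*(-15))*(-5) = -300*(-5) = 1500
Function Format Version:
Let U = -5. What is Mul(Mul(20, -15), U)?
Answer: 1500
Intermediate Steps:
Mul(Mul(20, -15), U) = Mul(Mul(20, -15), -5) = Mul(-300, -5) = 1500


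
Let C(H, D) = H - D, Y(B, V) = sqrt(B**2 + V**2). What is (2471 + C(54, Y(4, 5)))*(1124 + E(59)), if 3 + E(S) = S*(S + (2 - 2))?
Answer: 11620050 - 4602*sqrt(41) ≈ 1.1591e+7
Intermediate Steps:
E(S) = -3 + S**2 (E(S) = -3 + S*(S + (2 - 2)) = -3 + S*(S + 0) = -3 + S*S = -3 + S**2)
(2471 + C(54, Y(4, 5)))*(1124 + E(59)) = (2471 + (54 - sqrt(4**2 + 5**2)))*(1124 + (-3 + 59**2)) = (2471 + (54 - sqrt(16 + 25)))*(1124 + (-3 + 3481)) = (2471 + (54 - sqrt(41)))*(1124 + 3478) = (2525 - sqrt(41))*4602 = 11620050 - 4602*sqrt(41)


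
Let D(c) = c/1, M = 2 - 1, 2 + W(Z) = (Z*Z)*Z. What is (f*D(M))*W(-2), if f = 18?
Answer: -180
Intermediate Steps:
W(Z) = -2 + Z**3 (W(Z) = -2 + (Z*Z)*Z = -2 + Z**2*Z = -2 + Z**3)
M = 1
D(c) = c (D(c) = c*1 = c)
(f*D(M))*W(-2) = (18*1)*(-2 + (-2)**3) = 18*(-2 - 8) = 18*(-10) = -180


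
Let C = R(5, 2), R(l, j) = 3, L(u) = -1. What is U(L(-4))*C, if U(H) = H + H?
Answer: -6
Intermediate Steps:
U(H) = 2*H
C = 3
U(L(-4))*C = (2*(-1))*3 = -2*3 = -6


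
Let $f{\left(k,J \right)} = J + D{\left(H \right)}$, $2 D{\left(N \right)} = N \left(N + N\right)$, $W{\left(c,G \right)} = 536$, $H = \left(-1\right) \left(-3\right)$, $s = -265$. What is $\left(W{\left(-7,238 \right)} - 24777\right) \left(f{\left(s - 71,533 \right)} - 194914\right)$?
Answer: $4711771652$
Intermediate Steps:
$H = 3$
$D{\left(N \right)} = N^{2}$ ($D{\left(N \right)} = \frac{N \left(N + N\right)}{2} = \frac{N 2 N}{2} = \frac{2 N^{2}}{2} = N^{2}$)
$f{\left(k,J \right)} = 9 + J$ ($f{\left(k,J \right)} = J + 3^{2} = J + 9 = 9 + J$)
$\left(W{\left(-7,238 \right)} - 24777\right) \left(f{\left(s - 71,533 \right)} - 194914\right) = \left(536 - 24777\right) \left(\left(9 + 533\right) - 194914\right) = - 24241 \left(542 - 194914\right) = \left(-24241\right) \left(-194372\right) = 4711771652$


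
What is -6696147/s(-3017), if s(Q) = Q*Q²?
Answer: 6696147/27461605913 ≈ 0.00024384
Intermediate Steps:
s(Q) = Q³
-6696147/s(-3017) = -6696147/((-3017)³) = -6696147/(-27461605913) = -6696147*(-1/27461605913) = 6696147/27461605913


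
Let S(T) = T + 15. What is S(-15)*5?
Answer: 0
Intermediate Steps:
S(T) = 15 + T
S(-15)*5 = (15 - 15)*5 = 0*5 = 0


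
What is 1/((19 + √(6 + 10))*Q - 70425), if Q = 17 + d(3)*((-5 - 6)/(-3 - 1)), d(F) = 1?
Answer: -4/279883 ≈ -1.4292e-5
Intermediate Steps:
Q = 79/4 (Q = 17 + 1*((-5 - 6)/(-3 - 1)) = 17 + 1*(-11/(-4)) = 17 + 1*(-11*(-¼)) = 17 + 1*(11/4) = 17 + 11/4 = 79/4 ≈ 19.750)
1/((19 + √(6 + 10))*Q - 70425) = 1/((19 + √(6 + 10))*(79/4) - 70425) = 1/((19 + √16)*(79/4) - 70425) = 1/((19 + 4)*(79/4) - 70425) = 1/(23*(79/4) - 70425) = 1/(1817/4 - 70425) = 1/(-279883/4) = -4/279883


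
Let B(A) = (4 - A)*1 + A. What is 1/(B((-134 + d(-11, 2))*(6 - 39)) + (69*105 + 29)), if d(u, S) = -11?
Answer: 1/7278 ≈ 0.00013740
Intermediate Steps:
B(A) = 4 (B(A) = (4 - A) + A = 4)
1/(B((-134 + d(-11, 2))*(6 - 39)) + (69*105 + 29)) = 1/(4 + (69*105 + 29)) = 1/(4 + (7245 + 29)) = 1/(4 + 7274) = 1/7278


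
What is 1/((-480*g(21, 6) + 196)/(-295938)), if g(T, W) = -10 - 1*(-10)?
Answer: -147969/98 ≈ -1509.9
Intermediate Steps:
g(T, W) = 0 (g(T, W) = -10 + 10 = 0)
1/((-480*g(21, 6) + 196)/(-295938)) = 1/((-480*0 + 196)/(-295938)) = 1/((0 + 196)*(-1/295938)) = 1/(196*(-1/295938)) = 1/(-98/147969) = -147969/98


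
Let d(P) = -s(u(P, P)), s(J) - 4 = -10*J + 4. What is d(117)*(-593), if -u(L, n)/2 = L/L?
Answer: 16604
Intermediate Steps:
u(L, n) = -2 (u(L, n) = -2*L/L = -2*1 = -2)
s(J) = 8 - 10*J (s(J) = 4 + (-10*J + 4) = 4 + (4 - 10*J) = 8 - 10*J)
d(P) = -28 (d(P) = -(8 - 10*(-2)) = -(8 + 20) = -1*28 = -28)
d(117)*(-593) = -28*(-593) = 16604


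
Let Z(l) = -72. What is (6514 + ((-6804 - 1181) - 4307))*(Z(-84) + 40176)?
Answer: -231720912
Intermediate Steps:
(6514 + ((-6804 - 1181) - 4307))*(Z(-84) + 40176) = (6514 + ((-6804 - 1181) - 4307))*(-72 + 40176) = (6514 + (-7985 - 4307))*40104 = (6514 - 12292)*40104 = -5778*40104 = -231720912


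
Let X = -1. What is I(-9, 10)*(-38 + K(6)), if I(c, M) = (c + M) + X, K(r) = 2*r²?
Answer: 0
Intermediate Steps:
I(c, M) = -1 + M + c (I(c, M) = (c + M) - 1 = (M + c) - 1 = -1 + M + c)
I(-9, 10)*(-38 + K(6)) = (-1 + 10 - 9)*(-38 + 2*6²) = 0*(-38 + 2*36) = 0*(-38 + 72) = 0*34 = 0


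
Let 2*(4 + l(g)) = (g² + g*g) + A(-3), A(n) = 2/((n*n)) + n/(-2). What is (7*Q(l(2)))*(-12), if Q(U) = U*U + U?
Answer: -14539/108 ≈ -134.62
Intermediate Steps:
A(n) = 2/n² - n/2 (A(n) = 2/(n²) + n*(-½) = 2/n² - n/2)
l(g) = -113/36 + g² (l(g) = -4 + ((g² + g*g) + (2/(-3)² - ½*(-3)))/2 = -4 + ((g² + g²) + (2*(⅑) + 3/2))/2 = -4 + (2*g² + (2/9 + 3/2))/2 = -4 + (2*g² + 31/18)/2 = -4 + (31/18 + 2*g²)/2 = -4 + (31/36 + g²) = -113/36 + g²)
Q(U) = U + U² (Q(U) = U² + U = U + U²)
(7*Q(l(2)))*(-12) = (7*((-113/36 + 2²)*(1 + (-113/36 + 2²))))*(-12) = (7*((-113/36 + 4)*(1 + (-113/36 + 4))))*(-12) = (7*(31*(1 + 31/36)/36))*(-12) = (7*((31/36)*(67/36)))*(-12) = (7*(2077/1296))*(-12) = (14539/1296)*(-12) = -14539/108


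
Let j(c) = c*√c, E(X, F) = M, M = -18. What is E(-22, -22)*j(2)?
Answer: -36*√2 ≈ -50.912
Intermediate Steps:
E(X, F) = -18
j(c) = c^(3/2)
E(-22, -22)*j(2) = -36*√2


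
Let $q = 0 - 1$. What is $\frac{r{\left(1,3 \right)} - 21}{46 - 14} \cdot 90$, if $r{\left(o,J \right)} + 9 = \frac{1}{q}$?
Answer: $- \frac{1395}{16} \approx -87.188$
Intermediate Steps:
$q = -1$
$r{\left(o,J \right)} = -10$ ($r{\left(o,J \right)} = -9 + \frac{1}{-1} = -9 - 1 = -10$)
$\frac{r{\left(1,3 \right)} - 21}{46 - 14} \cdot 90 = \frac{-10 - 21}{46 - 14} \cdot 90 = - \frac{31}{46 - 14} \cdot 90 = - \frac{31}{32} \cdot 90 = \left(-31\right) \frac{1}{32} \cdot 90 = \left(- \frac{31}{32}\right) 90 = - \frac{1395}{16}$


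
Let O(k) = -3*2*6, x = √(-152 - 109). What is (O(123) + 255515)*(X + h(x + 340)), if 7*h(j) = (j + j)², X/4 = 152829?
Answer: 173016510296 + 297815520*I*√29 ≈ 1.7302e+11 + 1.6038e+9*I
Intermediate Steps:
X = 611316 (X = 4*152829 = 611316)
x = 3*I*√29 (x = √(-261) = 3*I*√29 ≈ 16.155*I)
h(j) = 4*j²/7 (h(j) = (j + j)²/7 = (2*j)²/7 = (4*j²)/7 = 4*j²/7)
O(k) = -36 (O(k) = -6*6 = -36)
(O(123) + 255515)*(X + h(x + 340)) = (-36 + 255515)*(611316 + 4*(3*I*√29 + 340)²/7) = 255479*(611316 + 4*(340 + 3*I*√29)²/7) = 156178400364 + 145988*(340 + 3*I*√29)²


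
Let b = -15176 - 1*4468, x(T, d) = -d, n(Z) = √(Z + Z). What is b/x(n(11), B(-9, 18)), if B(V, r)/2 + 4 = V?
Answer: -9822/13 ≈ -755.54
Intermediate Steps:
B(V, r) = -8 + 2*V
n(Z) = √2*√Z (n(Z) = √(2*Z) = √2*√Z)
b = -19644 (b = -15176 - 4468 = -19644)
b/x(n(11), B(-9, 18)) = -19644*(-1/(-8 + 2*(-9))) = -19644*(-1/(-8 - 18)) = -19644/((-1*(-26))) = -19644/26 = -19644*1/26 = -9822/13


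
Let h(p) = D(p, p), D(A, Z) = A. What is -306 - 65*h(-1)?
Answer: -241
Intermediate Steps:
h(p) = p
-306 - 65*h(-1) = -306 - 65*(-1) = -306 + 65 = -241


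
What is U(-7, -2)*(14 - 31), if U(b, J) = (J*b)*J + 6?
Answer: 374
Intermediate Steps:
U(b, J) = 6 + b*J² (U(b, J) = b*J² + 6 = 6 + b*J²)
U(-7, -2)*(14 - 31) = (6 - 7*(-2)²)*(14 - 31) = (6 - 7*4)*(-17) = (6 - 28)*(-17) = -22*(-17) = 374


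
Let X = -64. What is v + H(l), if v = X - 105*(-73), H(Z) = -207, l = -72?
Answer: 7394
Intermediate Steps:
v = 7601 (v = -64 - 105*(-73) = -64 + 7665 = 7601)
v + H(l) = 7601 - 207 = 7394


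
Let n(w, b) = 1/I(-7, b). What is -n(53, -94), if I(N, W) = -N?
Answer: -⅐ ≈ -0.14286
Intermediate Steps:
n(w, b) = ⅐ (n(w, b) = 1/(-1*(-7)) = 1/7 = ⅐)
-n(53, -94) = -1*⅐ = -⅐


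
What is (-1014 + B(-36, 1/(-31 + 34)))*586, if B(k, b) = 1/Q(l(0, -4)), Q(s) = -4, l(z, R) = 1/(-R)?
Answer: -1188701/2 ≈ -5.9435e+5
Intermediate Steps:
l(z, R) = -1/R (l(z, R) = 1*(-1/R) = -1/R)
B(k, b) = -¼ (B(k, b) = 1/(-4) = -¼)
(-1014 + B(-36, 1/(-31 + 34)))*586 = (-1014 - ¼)*586 = -4057/4*586 = -1188701/2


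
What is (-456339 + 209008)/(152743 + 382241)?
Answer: -247331/534984 ≈ -0.46231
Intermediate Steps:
(-456339 + 209008)/(152743 + 382241) = -247331/534984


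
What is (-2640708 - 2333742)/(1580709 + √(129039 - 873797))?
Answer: -7863157885050/2498641687439 + 4974450*I*√744758/2498641687439 ≈ -3.147 + 0.0017181*I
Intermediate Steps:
(-2640708 - 2333742)/(1580709 + √(129039 - 873797)) = -4974450/(1580709 + √(-744758)) = -4974450/(1580709 + I*√744758)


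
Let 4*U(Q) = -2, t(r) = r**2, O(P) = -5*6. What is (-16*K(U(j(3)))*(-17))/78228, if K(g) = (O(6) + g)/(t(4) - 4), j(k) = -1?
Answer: -1037/117342 ≈ -0.0088374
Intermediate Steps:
O(P) = -30
U(Q) = -1/2 (U(Q) = (1/4)*(-2) = -1/2)
K(g) = -5/2 + g/12 (K(g) = (-30 + g)/(4**2 - 4) = (-30 + g)/(16 - 4) = (-30 + g)/12 = (-30 + g)*(1/12) = -5/2 + g/12)
(-16*K(U(j(3)))*(-17))/78228 = (-16*(-5/2 + (1/12)*(-1/2))*(-17))/78228 = (-16*(-5/2 - 1/24)*(-17))*(1/78228) = (-16*(-61/24)*(-17))*(1/78228) = ((122/3)*(-17))*(1/78228) = -2074/3*1/78228 = -1037/117342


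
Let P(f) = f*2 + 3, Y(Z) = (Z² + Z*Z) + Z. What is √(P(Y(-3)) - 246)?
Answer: I*√213 ≈ 14.595*I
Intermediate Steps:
Y(Z) = Z + 2*Z² (Y(Z) = (Z² + Z²) + Z = 2*Z² + Z = Z + 2*Z²)
P(f) = 3 + 2*f (P(f) = 2*f + 3 = 3 + 2*f)
√(P(Y(-3)) - 246) = √((3 + 2*(-3*(1 + 2*(-3)))) - 246) = √((3 + 2*(-3*(1 - 6))) - 246) = √((3 + 2*(-3*(-5))) - 246) = √((3 + 2*15) - 246) = √((3 + 30) - 246) = √(33 - 246) = √(-213) = I*√213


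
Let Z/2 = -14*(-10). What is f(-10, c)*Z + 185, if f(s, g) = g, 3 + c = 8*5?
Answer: 10545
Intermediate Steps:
c = 37 (c = -3 + 8*5 = -3 + 40 = 37)
Z = 280 (Z = 2*(-14*(-10)) = 2*140 = 280)
f(-10, c)*Z + 185 = 37*280 + 185 = 10360 + 185 = 10545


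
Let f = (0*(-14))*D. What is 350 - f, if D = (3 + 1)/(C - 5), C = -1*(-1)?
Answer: 350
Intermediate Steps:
C = 1
D = -1 (D = (3 + 1)/(1 - 5) = 4/(-4) = 4*(-¼) = -1)
f = 0 (f = (0*(-14))*(-1) = 0*(-1) = 0)
350 - f = 350 - 1*0 = 350 + 0 = 350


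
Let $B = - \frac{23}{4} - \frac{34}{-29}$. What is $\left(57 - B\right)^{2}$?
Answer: $\frac{51022449}{13456} \approx 3791.8$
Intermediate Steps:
$B = - \frac{531}{116}$ ($B = \left(-23\right) \frac{1}{4} - - \frac{34}{29} = - \frac{23}{4} + \frac{34}{29} = - \frac{531}{116} \approx -4.5776$)
$\left(57 - B\right)^{2} = \left(57 - - \frac{531}{116}\right)^{2} = \left(57 + \frac{531}{116}\right)^{2} = \left(\frac{7143}{116}\right)^{2} = \frac{51022449}{13456}$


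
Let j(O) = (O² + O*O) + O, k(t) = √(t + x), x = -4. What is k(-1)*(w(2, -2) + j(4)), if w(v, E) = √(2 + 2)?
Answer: 38*I*√5 ≈ 84.971*I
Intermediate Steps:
k(t) = √(-4 + t) (k(t) = √(t - 4) = √(-4 + t))
w(v, E) = 2 (w(v, E) = √4 = 2)
j(O) = O + 2*O² (j(O) = (O² + O²) + O = 2*O² + O = O + 2*O²)
k(-1)*(w(2, -2) + j(4)) = √(-4 - 1)*(2 + 4*(1 + 2*4)) = √(-5)*(2 + 4*(1 + 8)) = (I*√5)*(2 + 4*9) = (I*√5)*(2 + 36) = (I*√5)*38 = 38*I*√5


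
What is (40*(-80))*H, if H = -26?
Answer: 83200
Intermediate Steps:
(40*(-80))*H = (40*(-80))*(-26) = -3200*(-26) = 83200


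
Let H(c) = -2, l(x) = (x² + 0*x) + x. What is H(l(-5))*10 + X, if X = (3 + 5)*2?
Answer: -4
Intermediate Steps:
l(x) = x + x² (l(x) = (x² + 0) + x = x² + x = x + x²)
X = 16 (X = 8*2 = 16)
H(l(-5))*10 + X = -2*10 + 16 = -20 + 16 = -4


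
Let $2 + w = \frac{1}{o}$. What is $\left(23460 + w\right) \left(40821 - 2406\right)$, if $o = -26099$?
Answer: $\frac{23518828549515}{26099} \approx 9.0114 \cdot 10^{8}$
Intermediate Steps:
$w = - \frac{52199}{26099}$ ($w = -2 + \frac{1}{-26099} = -2 - \frac{1}{26099} = - \frac{52199}{26099} \approx -2.0$)
$\left(23460 + w\right) \left(40821 - 2406\right) = \left(23460 - \frac{52199}{26099}\right) \left(40821 - 2406\right) = \frac{612230341}{26099} \cdot 38415 = \frac{23518828549515}{26099}$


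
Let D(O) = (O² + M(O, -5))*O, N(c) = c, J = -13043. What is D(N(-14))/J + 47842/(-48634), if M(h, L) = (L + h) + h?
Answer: -256510209/317166631 ≈ -0.80875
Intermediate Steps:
M(h, L) = L + 2*h
D(O) = O*(-5 + O² + 2*O) (D(O) = (O² + (-5 + 2*O))*O = (-5 + O² + 2*O)*O = O*(-5 + O² + 2*O))
D(N(-14))/J + 47842/(-48634) = -14*(-5 + (-14)² + 2*(-14))/(-13043) + 47842/(-48634) = -14*(-5 + 196 - 28)*(-1/13043) + 47842*(-1/48634) = -14*163*(-1/13043) - 23921/24317 = -2282*(-1/13043) - 23921/24317 = 2282/13043 - 23921/24317 = -256510209/317166631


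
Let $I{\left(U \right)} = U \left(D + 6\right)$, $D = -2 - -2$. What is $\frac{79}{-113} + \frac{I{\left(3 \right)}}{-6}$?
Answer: $- \frac{418}{113} \approx -3.6991$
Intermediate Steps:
$D = 0$ ($D = -2 + 2 = 0$)
$I{\left(U \right)} = 6 U$ ($I{\left(U \right)} = U \left(0 + 6\right) = U 6 = 6 U$)
$\frac{79}{-113} + \frac{I{\left(3 \right)}}{-6} = \frac{79}{-113} + \frac{6 \cdot 3}{-6} = 79 \left(- \frac{1}{113}\right) + 18 \left(- \frac{1}{6}\right) = - \frac{79}{113} - 3 = - \frac{418}{113}$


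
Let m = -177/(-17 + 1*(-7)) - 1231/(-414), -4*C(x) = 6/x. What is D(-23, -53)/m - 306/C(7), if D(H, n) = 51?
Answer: 24556092/17137 ≈ 1432.9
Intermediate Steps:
C(x) = -3/(2*x)
m = 17137/1656 (m = -177/(-17 - 7) - 1231*(-1/414) = -177/(-24) + 1231/414 = -177*(-1/24) + 1231/414 = 59/8 + 1231/414 = 17137/1656 ≈ 10.348)
D(-23, -53)/m - 306/C(7) = 51/(17137/1656) - 306/((-3/2/7)) = 51*(1656/17137) - 306/((-3/2*⅐)) = 84456/17137 - 306/(-3/14) = 84456/17137 - 306*(-14/3) = 84456/17137 + 1428 = 24556092/17137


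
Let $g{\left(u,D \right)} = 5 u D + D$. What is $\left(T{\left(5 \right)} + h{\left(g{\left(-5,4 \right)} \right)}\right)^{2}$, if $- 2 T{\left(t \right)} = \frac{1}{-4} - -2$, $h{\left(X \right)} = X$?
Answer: $\frac{600625}{64} \approx 9384.8$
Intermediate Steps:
$g{\left(u,D \right)} = D + 5 D u$ ($g{\left(u,D \right)} = 5 D u + D = D + 5 D u$)
$T{\left(t \right)} = - \frac{7}{8}$ ($T{\left(t \right)} = - \frac{\frac{1}{-4} - -2}{2} = - \frac{- \frac{1}{4} + 2}{2} = \left(- \frac{1}{2}\right) \frac{7}{4} = - \frac{7}{8}$)
$\left(T{\left(5 \right)} + h{\left(g{\left(-5,4 \right)} \right)}\right)^{2} = \left(- \frac{7}{8} + 4 \left(1 + 5 \left(-5\right)\right)\right)^{2} = \left(- \frac{7}{8} + 4 \left(1 - 25\right)\right)^{2} = \left(- \frac{7}{8} + 4 \left(-24\right)\right)^{2} = \left(- \frac{7}{8} - 96\right)^{2} = \left(- \frac{775}{8}\right)^{2} = \frac{600625}{64}$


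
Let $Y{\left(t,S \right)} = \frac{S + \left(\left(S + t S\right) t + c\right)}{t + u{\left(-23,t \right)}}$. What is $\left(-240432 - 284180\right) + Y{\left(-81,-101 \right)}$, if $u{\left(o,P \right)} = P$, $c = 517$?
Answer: $- \frac{42166540}{81} \approx -5.2057 \cdot 10^{5}$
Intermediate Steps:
$Y{\left(t,S \right)} = \frac{517 + S + t \left(S + S t\right)}{2 t}$ ($Y{\left(t,S \right)} = \frac{S + \left(\left(S + t S\right) t + 517\right)}{t + t} = \frac{S + \left(\left(S + S t\right) t + 517\right)}{2 t} = \left(S + \left(t \left(S + S t\right) + 517\right)\right) \frac{1}{2 t} = \left(S + \left(517 + t \left(S + S t\right)\right)\right) \frac{1}{2 t} = \left(517 + S + t \left(S + S t\right)\right) \frac{1}{2 t} = \frac{517 + S + t \left(S + S t\right)}{2 t}$)
$\left(-240432 - 284180\right) + Y{\left(-81,-101 \right)} = \left(-240432 - 284180\right) + \frac{517 - 101 - -8181 - 101 \left(-81\right)^{2}}{2 \left(-81\right)} = -524612 + \frac{1}{2} \left(- \frac{1}{81}\right) \left(517 - 101 + 8181 - 662661\right) = -524612 + \frac{1}{2} \left(- \frac{1}{81}\right) \left(-654064\right) = -524612 + \frac{327032}{81} = - \frac{42166540}{81}$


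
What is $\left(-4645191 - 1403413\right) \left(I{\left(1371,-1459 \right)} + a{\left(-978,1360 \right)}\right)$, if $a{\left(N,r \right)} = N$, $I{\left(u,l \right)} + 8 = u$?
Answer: $-2328712540$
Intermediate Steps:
$I{\left(u,l \right)} = -8 + u$
$\left(-4645191 - 1403413\right) \left(I{\left(1371,-1459 \right)} + a{\left(-978,1360 \right)}\right) = \left(-4645191 - 1403413\right) \left(\left(-8 + 1371\right) - 978\right) = - 6048604 \left(1363 - 978\right) = \left(-6048604\right) 385 = -2328712540$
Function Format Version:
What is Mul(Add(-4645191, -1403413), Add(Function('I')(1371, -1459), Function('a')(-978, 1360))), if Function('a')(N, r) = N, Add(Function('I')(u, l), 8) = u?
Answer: -2328712540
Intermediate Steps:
Function('I')(u, l) = Add(-8, u)
Mul(Add(-4645191, -1403413), Add(Function('I')(1371, -1459), Function('a')(-978, 1360))) = Mul(Add(-4645191, -1403413), Add(Add(-8, 1371), -978)) = Mul(-6048604, Add(1363, -978)) = Mul(-6048604, 385) = -2328712540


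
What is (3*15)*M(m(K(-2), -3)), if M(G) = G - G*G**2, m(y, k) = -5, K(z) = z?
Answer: 5400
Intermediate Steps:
M(G) = G - G**3
(3*15)*M(m(K(-2), -3)) = (3*15)*(-5 - 1*(-5)**3) = 45*(-5 - 1*(-125)) = 45*(-5 + 125) = 45*120 = 5400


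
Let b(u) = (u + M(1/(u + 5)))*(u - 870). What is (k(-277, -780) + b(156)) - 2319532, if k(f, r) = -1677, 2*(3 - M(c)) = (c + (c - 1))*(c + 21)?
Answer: -9043248343/3703 ≈ -2.4421e+6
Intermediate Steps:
M(c) = 3 - (-1 + 2*c)*(21 + c)/2 (M(c) = 3 - (c + (c - 1))*(c + 21)/2 = 3 - (c + (-1 + c))*(21 + c)/2 = 3 - (-1 + 2*c)*(21 + c)/2)
b(u) = (-870 + u)*(27/2 + u - 1/(5 + u)² - 41/(2*(5 + u))) (b(u) = (u + (27/2 - (1/(u + 5))² - 41/(2*(u + 5))))*(u - 870) = (u + (27/2 - (1/(5 + u))² - 41/(2*(5 + u))))*(-870 + u) = (u + (27/2 - 1/(5 + u)² - 41/(2*(5 + u))))*(-870 + u) = (27/2 + u - 1/(5 + u)² - 41/(2*(5 + u)))*(-870 + u) = (-870 + u)*(27/2 + u - 1/(5 + u)² - 41/(2*(5 + u))))
(k(-277, -780) + b(156)) - 2319532 = (-1677 + (-407160 - 242262*156 - 40611*156² - 1693*156³ + 2*156⁴)/(2*(25 + 156² + 10*156))) - 2319532 = (-1677 + (-407160 - 37792872 - 40611*24336 - 1693*3796416 + 2*592240896)/(2*(25 + 24336 + 1560))) - 2319532 = (-1677 + (½)*(-407160 - 37792872 - 988309296 - 6427332288 + 1184481792)/25921) - 2319532 = (-1677 + (½)*(1/25921)*(-6269359824)) - 2319532 = (-1677 - 447811416/3703) - 2319532 = -454021347/3703 - 2319532 = -9043248343/3703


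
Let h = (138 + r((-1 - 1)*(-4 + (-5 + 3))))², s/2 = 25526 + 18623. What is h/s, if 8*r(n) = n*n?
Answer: 12168/44149 ≈ 0.27561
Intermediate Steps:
s = 88298 (s = 2*(25526 + 18623) = 2*44149 = 88298)
r(n) = n²/8 (r(n) = (n*n)/8 = n²/8)
h = 24336 (h = (138 + ((-1 - 1)*(-4 + (-5 + 3)))²/8)² = (138 + (-2*(-4 - 2))²/8)² = (138 + (-2*(-6))²/8)² = (138 + (⅛)*12²)² = (138 + (⅛)*144)² = (138 + 18)² = 156² = 24336)
h/s = 24336/88298 = 24336*(1/88298) = 12168/44149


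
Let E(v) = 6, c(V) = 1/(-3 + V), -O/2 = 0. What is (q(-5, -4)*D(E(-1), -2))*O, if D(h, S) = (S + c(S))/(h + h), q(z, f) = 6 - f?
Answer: 0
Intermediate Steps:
O = 0 (O = -2*0 = 0)
D(h, S) = (S + 1/(-3 + S))/(2*h) (D(h, S) = (S + 1/(-3 + S))/(h + h) = (S + 1/(-3 + S))/((2*h)) = (S + 1/(-3 + S))*(1/(2*h)) = (S + 1/(-3 + S))/(2*h))
(q(-5, -4)*D(E(-1), -2))*O = ((6 - 1*(-4))*((½)*(1 - 2*(-3 - 2))/(6*(-3 - 2))))*0 = ((6 + 4)*((½)*(⅙)*(1 - 2*(-5))/(-5)))*0 = (10*((½)*(⅙)*(-⅕)*(1 + 10)))*0 = (10*((½)*(⅙)*(-⅕)*11))*0 = (10*(-11/60))*0 = -11/6*0 = 0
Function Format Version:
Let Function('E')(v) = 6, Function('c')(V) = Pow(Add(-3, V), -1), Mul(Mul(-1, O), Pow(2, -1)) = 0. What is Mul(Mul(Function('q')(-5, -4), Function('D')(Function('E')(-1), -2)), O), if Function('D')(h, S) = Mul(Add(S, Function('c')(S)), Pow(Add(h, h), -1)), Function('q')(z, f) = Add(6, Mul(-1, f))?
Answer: 0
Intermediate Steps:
O = 0 (O = Mul(-2, 0) = 0)
Function('D')(h, S) = Mul(Rational(1, 2), Pow(h, -1), Add(S, Pow(Add(-3, S), -1))) (Function('D')(h, S) = Mul(Add(S, Pow(Add(-3, S), -1)), Pow(Add(h, h), -1)) = Mul(Add(S, Pow(Add(-3, S), -1)), Pow(Mul(2, h), -1)) = Mul(Add(S, Pow(Add(-3, S), -1)), Mul(Rational(1, 2), Pow(h, -1))) = Mul(Rational(1, 2), Pow(h, -1), Add(S, Pow(Add(-3, S), -1))))
Mul(Mul(Function('q')(-5, -4), Function('D')(Function('E')(-1), -2)), O) = Mul(Mul(Add(6, Mul(-1, -4)), Mul(Rational(1, 2), Pow(6, -1), Pow(Add(-3, -2), -1), Add(1, Mul(-2, Add(-3, -2))))), 0) = Mul(Mul(Add(6, 4), Mul(Rational(1, 2), Rational(1, 6), Pow(-5, -1), Add(1, Mul(-2, -5)))), 0) = Mul(Mul(10, Mul(Rational(1, 2), Rational(1, 6), Rational(-1, 5), Add(1, 10))), 0) = Mul(Mul(10, Mul(Rational(1, 2), Rational(1, 6), Rational(-1, 5), 11)), 0) = Mul(Mul(10, Rational(-11, 60)), 0) = Mul(Rational(-11, 6), 0) = 0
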